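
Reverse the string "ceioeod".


Input: ceioeod
Reading characters right to left:
  Position 6: 'd'
  Position 5: 'o'
  Position 4: 'e'
  Position 3: 'o'
  Position 2: 'i'
  Position 1: 'e'
  Position 0: 'c'
Reversed: doeoiec

doeoiec


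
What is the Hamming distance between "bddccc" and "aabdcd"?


Comparing "bddccc" and "aabdcd" position by position:
  Position 0: 'b' vs 'a' => differ
  Position 1: 'd' vs 'a' => differ
  Position 2: 'd' vs 'b' => differ
  Position 3: 'c' vs 'd' => differ
  Position 4: 'c' vs 'c' => same
  Position 5: 'c' vs 'd' => differ
Total differences (Hamming distance): 5

5


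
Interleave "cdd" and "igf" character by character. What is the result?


Interleaving "cdd" and "igf":
  Position 0: 'c' from first, 'i' from second => "ci"
  Position 1: 'd' from first, 'g' from second => "dg"
  Position 2: 'd' from first, 'f' from second => "df"
Result: cidgdf

cidgdf


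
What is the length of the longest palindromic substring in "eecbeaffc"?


Input: "eecbeaffc"
Checking substrings for palindromes:
  [0:2] "ee" (len 2) => palindrome
  [6:8] "ff" (len 2) => palindrome
Longest palindromic substring: "ee" with length 2

2


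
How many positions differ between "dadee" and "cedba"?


Comparing "dadee" and "cedba" position by position:
  Position 0: 'd' vs 'c' => DIFFER
  Position 1: 'a' vs 'e' => DIFFER
  Position 2: 'd' vs 'd' => same
  Position 3: 'e' vs 'b' => DIFFER
  Position 4: 'e' vs 'a' => DIFFER
Positions that differ: 4

4


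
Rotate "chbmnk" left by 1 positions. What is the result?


Input: "chbmnk", rotate left by 1
First 1 characters: "c"
Remaining characters: "hbmnk"
Concatenate remaining + first: "hbmnk" + "c" = "hbmnkc"

hbmnkc


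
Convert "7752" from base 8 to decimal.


Input: "7752" in base 8
Positional expansion:
  Digit '7' (value 7) x 8^3 = 3584
  Digit '7' (value 7) x 8^2 = 448
  Digit '5' (value 5) x 8^1 = 40
  Digit '2' (value 2) x 8^0 = 2
Sum = 4074

4074


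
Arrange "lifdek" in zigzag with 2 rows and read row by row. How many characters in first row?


Zigzag "lifdek" into 2 rows:
Placing characters:
  'l' => row 0
  'i' => row 1
  'f' => row 0
  'd' => row 1
  'e' => row 0
  'k' => row 1
Rows:
  Row 0: "lfe"
  Row 1: "idk"
First row length: 3

3


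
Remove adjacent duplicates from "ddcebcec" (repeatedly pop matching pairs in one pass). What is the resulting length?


Input: ddcebcec
Stack-based adjacent duplicate removal:
  Read 'd': push. Stack: d
  Read 'd': matches stack top 'd' => pop. Stack: (empty)
  Read 'c': push. Stack: c
  Read 'e': push. Stack: ce
  Read 'b': push. Stack: ceb
  Read 'c': push. Stack: cebc
  Read 'e': push. Stack: cebce
  Read 'c': push. Stack: cebcec
Final stack: "cebcec" (length 6)

6


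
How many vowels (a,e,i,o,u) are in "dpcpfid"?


Input: dpcpfid
Checking each character:
  'd' at position 0: consonant
  'p' at position 1: consonant
  'c' at position 2: consonant
  'p' at position 3: consonant
  'f' at position 4: consonant
  'i' at position 5: vowel (running total: 1)
  'd' at position 6: consonant
Total vowels: 1

1


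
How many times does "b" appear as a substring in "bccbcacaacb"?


Searching for "b" in "bccbcacaacb"
Scanning each position:
  Position 0: "b" => MATCH
  Position 1: "c" => no
  Position 2: "c" => no
  Position 3: "b" => MATCH
  Position 4: "c" => no
  Position 5: "a" => no
  Position 6: "c" => no
  Position 7: "a" => no
  Position 8: "a" => no
  Position 9: "c" => no
  Position 10: "b" => MATCH
Total occurrences: 3

3


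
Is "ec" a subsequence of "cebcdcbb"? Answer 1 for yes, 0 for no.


Check if "ec" is a subsequence of "cebcdcbb"
Greedy scan:
  Position 0 ('c'): no match needed
  Position 1 ('e'): matches sub[0] = 'e'
  Position 2 ('b'): no match needed
  Position 3 ('c'): matches sub[1] = 'c'
  Position 4 ('d'): no match needed
  Position 5 ('c'): no match needed
  Position 6 ('b'): no match needed
  Position 7 ('b'): no match needed
All 2 characters matched => is a subsequence

1


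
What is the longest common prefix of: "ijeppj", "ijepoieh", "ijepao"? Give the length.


Words: ijeppj, ijepoieh, ijepao
  Position 0: all 'i' => match
  Position 1: all 'j' => match
  Position 2: all 'e' => match
  Position 3: all 'p' => match
  Position 4: ('p', 'o', 'a') => mismatch, stop
LCP = "ijep" (length 4)

4


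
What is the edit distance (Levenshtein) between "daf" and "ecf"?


Computing edit distance: "daf" -> "ecf"
DP table:
           e    c    f
      0    1    2    3
  d   1    1    2    3
  a   2    2    2    3
  f   3    3    3    2
Edit distance = dp[3][3] = 2

2


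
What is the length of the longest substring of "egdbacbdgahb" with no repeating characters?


Input: "egdbacbdgahb"
Sliding window (track last position of each char):
  Position 0 ('e'): window [0,0] length 1 -- new best
  Position 1 ('g'): window [0,1] length 2 -- new best
  Position 2 ('d'): window [0,2] length 3 -- new best
  Position 3 ('b'): window [0,3] length 4 -- new best
  Position 4 ('a'): window [0,4] length 5 -- new best
  Position 5 ('c'): window [0,5] length 6 -- new best
  Position 6 ('b'): repeat (last at 3), move window start to 4
  Position 6 ('b'): window [4,6] length 3
  Position 7 ('d'): window [4,7] length 4
  Position 8 ('g'): window [4,8] length 5
  Position 9 ('a'): repeat (last at 4), move window start to 5
  Position 9 ('a'): window [5,9] length 5
  Position 10 ('h'): window [5,10] length 6
  Position 11 ('b'): repeat (last at 6), move window start to 7
  Position 11 ('b'): window [7,11] length 5
Longest substring with no repeats: "egdbac" with length 6

6


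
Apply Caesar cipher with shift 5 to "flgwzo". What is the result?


Caesar cipher: shift "flgwzo" by 5
  'f' (pos 5) + 5 = pos 10 = 'k'
  'l' (pos 11) + 5 = pos 16 = 'q'
  'g' (pos 6) + 5 = pos 11 = 'l'
  'w' (pos 22) + 5 = pos 1 = 'b'
  'z' (pos 25) + 5 = pos 4 = 'e'
  'o' (pos 14) + 5 = pos 19 = 't'
Result: kqlbet

kqlbet


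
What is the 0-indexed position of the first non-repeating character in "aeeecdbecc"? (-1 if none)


Input: aeeecdbecc
Character frequencies:
  'a': 1
  'b': 1
  'c': 3
  'd': 1
  'e': 4
Scanning left to right for freq == 1:
  Position 0 ('a'): unique! => answer = 0

0


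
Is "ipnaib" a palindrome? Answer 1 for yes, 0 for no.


Input: ipnaib
Reversed: bianpi
  Compare pos 0 ('i') with pos 5 ('b'): MISMATCH
  Compare pos 1 ('p') with pos 4 ('i'): MISMATCH
  Compare pos 2 ('n') with pos 3 ('a'): MISMATCH
Result: not a palindrome

0


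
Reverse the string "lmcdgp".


Input: lmcdgp
Reading characters right to left:
  Position 5: 'p'
  Position 4: 'g'
  Position 3: 'd'
  Position 2: 'c'
  Position 1: 'm'
  Position 0: 'l'
Reversed: pgdcml

pgdcml


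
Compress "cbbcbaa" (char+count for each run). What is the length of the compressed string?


Input: cbbcbaa
Runs:
  'c' x 1 => "c1"
  'b' x 2 => "b2"
  'c' x 1 => "c1"
  'b' x 1 => "b1"
  'a' x 2 => "a2"
Compressed: "c1b2c1b1a2"
Compressed length: 10

10


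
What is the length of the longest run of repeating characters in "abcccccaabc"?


Input: "abcccccaabc"
Scanning for longest run:
  Position 1 ('b'): new char, reset run to 1
  Position 2 ('c'): new char, reset run to 1
  Position 3 ('c'): continues run of 'c', length=2
  Position 4 ('c'): continues run of 'c', length=3
  Position 5 ('c'): continues run of 'c', length=4
  Position 6 ('c'): continues run of 'c', length=5
  Position 7 ('a'): new char, reset run to 1
  Position 8 ('a'): continues run of 'a', length=2
  Position 9 ('b'): new char, reset run to 1
  Position 10 ('c'): new char, reset run to 1
Longest run: 'c' with length 5

5


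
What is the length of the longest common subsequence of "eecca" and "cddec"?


LCS of "eecca" and "cddec"
DP table:
           c    d    d    e    c
      0    0    0    0    0    0
  e   0    0    0    0    1    1
  e   0    0    0    0    1    1
  c   0    1    1    1    1    2
  c   0    1    1    1    1    2
  a   0    1    1    1    1    2
LCS length = dp[5][5] = 2

2


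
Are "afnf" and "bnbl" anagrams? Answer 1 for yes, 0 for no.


Strings: "afnf", "bnbl"
Sorted first:  affn
Sorted second: bbln
Differ at position 0: 'a' vs 'b' => not anagrams

0


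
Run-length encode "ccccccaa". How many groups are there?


Input: ccccccaa
Scanning for consecutive runs:
  Group 1: 'c' x 6 (positions 0-5)
  Group 2: 'a' x 2 (positions 6-7)
Total groups: 2

2


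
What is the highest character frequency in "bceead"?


Input: bceead
Character counts:
  'a': 1
  'b': 1
  'c': 1
  'd': 1
  'e': 2
Maximum frequency: 2

2


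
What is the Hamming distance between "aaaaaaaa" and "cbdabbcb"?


Comparing "aaaaaaaa" and "cbdabbcb" position by position:
  Position 0: 'a' vs 'c' => differ
  Position 1: 'a' vs 'b' => differ
  Position 2: 'a' vs 'd' => differ
  Position 3: 'a' vs 'a' => same
  Position 4: 'a' vs 'b' => differ
  Position 5: 'a' vs 'b' => differ
  Position 6: 'a' vs 'c' => differ
  Position 7: 'a' vs 'b' => differ
Total differences (Hamming distance): 7

7


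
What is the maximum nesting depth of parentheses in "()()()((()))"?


Input: "()()()((()))"
Tracking depth:
  Position 0 '(': depth becomes 1
  Position 1 ')': depth becomes 0
  Position 2 '(': depth becomes 1
  Position 3 ')': depth becomes 0
  Position 4 '(': depth becomes 1
  Position 5 ')': depth becomes 0
  Position 6 '(': depth becomes 1
  Position 7 '(': depth becomes 2
  Position 8 '(': depth becomes 3
  Position 9 ')': depth becomes 2
  Position 10 ')': depth becomes 1
  Position 11 ')': depth becomes 0
Maximum depth reached: 3

3


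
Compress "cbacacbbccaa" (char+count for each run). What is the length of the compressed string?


Input: cbacacbbccaa
Runs:
  'c' x 1 => "c1"
  'b' x 1 => "b1"
  'a' x 1 => "a1"
  'c' x 1 => "c1"
  'a' x 1 => "a1"
  'c' x 1 => "c1"
  'b' x 2 => "b2"
  'c' x 2 => "c2"
  'a' x 2 => "a2"
Compressed: "c1b1a1c1a1c1b2c2a2"
Compressed length: 18

18


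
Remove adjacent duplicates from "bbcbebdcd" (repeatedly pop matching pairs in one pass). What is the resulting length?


Input: bbcbebdcd
Stack-based adjacent duplicate removal:
  Read 'b': push. Stack: b
  Read 'b': matches stack top 'b' => pop. Stack: (empty)
  Read 'c': push. Stack: c
  Read 'b': push. Stack: cb
  Read 'e': push. Stack: cbe
  Read 'b': push. Stack: cbeb
  Read 'd': push. Stack: cbebd
  Read 'c': push. Stack: cbebdc
  Read 'd': push. Stack: cbebdcd
Final stack: "cbebdcd" (length 7)

7


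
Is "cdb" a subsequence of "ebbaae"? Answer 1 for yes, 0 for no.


Check if "cdb" is a subsequence of "ebbaae"
Greedy scan:
  Position 0 ('e'): no match needed
  Position 1 ('b'): no match needed
  Position 2 ('b'): no match needed
  Position 3 ('a'): no match needed
  Position 4 ('a'): no match needed
  Position 5 ('e'): no match needed
Only matched 0/3 characters => not a subsequence

0


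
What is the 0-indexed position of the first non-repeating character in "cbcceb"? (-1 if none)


Input: cbcceb
Character frequencies:
  'b': 2
  'c': 3
  'e': 1
Scanning left to right for freq == 1:
  Position 0 ('c'): freq=3, skip
  Position 1 ('b'): freq=2, skip
  Position 2 ('c'): freq=3, skip
  Position 3 ('c'): freq=3, skip
  Position 4 ('e'): unique! => answer = 4

4


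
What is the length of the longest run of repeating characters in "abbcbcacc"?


Input: "abbcbcacc"
Scanning for longest run:
  Position 1 ('b'): new char, reset run to 1
  Position 2 ('b'): continues run of 'b', length=2
  Position 3 ('c'): new char, reset run to 1
  Position 4 ('b'): new char, reset run to 1
  Position 5 ('c'): new char, reset run to 1
  Position 6 ('a'): new char, reset run to 1
  Position 7 ('c'): new char, reset run to 1
  Position 8 ('c'): continues run of 'c', length=2
Longest run: 'b' with length 2

2


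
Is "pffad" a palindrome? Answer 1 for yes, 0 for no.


Input: pffad
Reversed: daffp
  Compare pos 0 ('p') with pos 4 ('d'): MISMATCH
  Compare pos 1 ('f') with pos 3 ('a'): MISMATCH
Result: not a palindrome

0


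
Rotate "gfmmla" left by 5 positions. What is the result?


Input: "gfmmla", rotate left by 5
First 5 characters: "gfmml"
Remaining characters: "a"
Concatenate remaining + first: "a" + "gfmml" = "agfmml"

agfmml


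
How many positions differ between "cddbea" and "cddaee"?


Comparing "cddbea" and "cddaee" position by position:
  Position 0: 'c' vs 'c' => same
  Position 1: 'd' vs 'd' => same
  Position 2: 'd' vs 'd' => same
  Position 3: 'b' vs 'a' => DIFFER
  Position 4: 'e' vs 'e' => same
  Position 5: 'a' vs 'e' => DIFFER
Positions that differ: 2

2


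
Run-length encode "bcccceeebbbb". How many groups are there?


Input: bcccceeebbbb
Scanning for consecutive runs:
  Group 1: 'b' x 1 (positions 0-0)
  Group 2: 'c' x 4 (positions 1-4)
  Group 3: 'e' x 3 (positions 5-7)
  Group 4: 'b' x 4 (positions 8-11)
Total groups: 4

4


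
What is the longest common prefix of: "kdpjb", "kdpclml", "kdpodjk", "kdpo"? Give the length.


Words: kdpjb, kdpclml, kdpodjk, kdpo
  Position 0: all 'k' => match
  Position 1: all 'd' => match
  Position 2: all 'p' => match
  Position 3: ('j', 'c', 'o', 'o') => mismatch, stop
LCP = "kdp" (length 3)

3


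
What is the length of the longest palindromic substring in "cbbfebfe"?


Input: "cbbfebfe"
Checking substrings for palindromes:
  [1:3] "bb" (len 2) => palindrome
Longest palindromic substring: "bb" with length 2

2


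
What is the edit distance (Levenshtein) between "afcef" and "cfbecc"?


Computing edit distance: "afcef" -> "cfbecc"
DP table:
           c    f    b    e    c    c
      0    1    2    3    4    5    6
  a   1    1    2    3    4    5    6
  f   2    2    1    2    3    4    5
  c   3    2    2    2    3    3    4
  e   4    3    3    3    2    3    4
  f   5    4    3    4    3    3    4
Edit distance = dp[5][6] = 4

4


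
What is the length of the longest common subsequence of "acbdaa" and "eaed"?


LCS of "acbdaa" and "eaed"
DP table:
           e    a    e    d
      0    0    0    0    0
  a   0    0    1    1    1
  c   0    0    1    1    1
  b   0    0    1    1    1
  d   0    0    1    1    2
  a   0    0    1    1    2
  a   0    0    1    1    2
LCS length = dp[6][4] = 2

2


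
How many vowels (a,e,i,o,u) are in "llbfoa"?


Input: llbfoa
Checking each character:
  'l' at position 0: consonant
  'l' at position 1: consonant
  'b' at position 2: consonant
  'f' at position 3: consonant
  'o' at position 4: vowel (running total: 1)
  'a' at position 5: vowel (running total: 2)
Total vowels: 2

2


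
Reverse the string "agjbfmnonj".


Input: agjbfmnonj
Reading characters right to left:
  Position 9: 'j'
  Position 8: 'n'
  Position 7: 'o'
  Position 6: 'n'
  Position 5: 'm'
  Position 4: 'f'
  Position 3: 'b'
  Position 2: 'j'
  Position 1: 'g'
  Position 0: 'a'
Reversed: jnonmfbjga

jnonmfbjga


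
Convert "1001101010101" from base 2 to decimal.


Input: "1001101010101" in base 2
Positional expansion:
  Digit '1' (value 1) x 2^12 = 4096
  Digit '0' (value 0) x 2^11 = 0
  Digit '0' (value 0) x 2^10 = 0
  Digit '1' (value 1) x 2^9 = 512
  Digit '1' (value 1) x 2^8 = 256
  Digit '0' (value 0) x 2^7 = 0
  Digit '1' (value 1) x 2^6 = 64
  Digit '0' (value 0) x 2^5 = 0
  Digit '1' (value 1) x 2^4 = 16
  Digit '0' (value 0) x 2^3 = 0
  Digit '1' (value 1) x 2^2 = 4
  Digit '0' (value 0) x 2^1 = 0
  Digit '1' (value 1) x 2^0 = 1
Sum = 4949

4949


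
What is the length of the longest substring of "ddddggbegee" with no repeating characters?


Input: "ddddggbegee"
Sliding window (track last position of each char):
  Position 0 ('d'): window [0,0] length 1 -- new best
  Position 1 ('d'): repeat (last at 0), move window start to 1
  Position 1 ('d'): window [1,1] length 1
  Position 2 ('d'): repeat (last at 1), move window start to 2
  Position 2 ('d'): window [2,2] length 1
  Position 3 ('d'): repeat (last at 2), move window start to 3
  Position 3 ('d'): window [3,3] length 1
  Position 4 ('g'): window [3,4] length 2 -- new best
  Position 5 ('g'): repeat (last at 4), move window start to 5
  Position 5 ('g'): window [5,5] length 1
  Position 6 ('b'): window [5,6] length 2
  Position 7 ('e'): window [5,7] length 3 -- new best
  Position 8 ('g'): repeat (last at 5), move window start to 6
  Position 8 ('g'): window [6,8] length 3
  Position 9 ('e'): repeat (last at 7), move window start to 8
  Position 9 ('e'): window [8,9] length 2
  Position 10 ('e'): repeat (last at 9), move window start to 10
  Position 10 ('e'): window [10,10] length 1
Longest substring with no repeats: "gbe" with length 3

3


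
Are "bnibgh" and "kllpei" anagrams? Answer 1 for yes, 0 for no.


Strings: "bnibgh", "kllpei"
Sorted first:  bbghin
Sorted second: eikllp
Differ at position 0: 'b' vs 'e' => not anagrams

0


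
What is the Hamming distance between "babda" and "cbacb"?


Comparing "babda" and "cbacb" position by position:
  Position 0: 'b' vs 'c' => differ
  Position 1: 'a' vs 'b' => differ
  Position 2: 'b' vs 'a' => differ
  Position 3: 'd' vs 'c' => differ
  Position 4: 'a' vs 'b' => differ
Total differences (Hamming distance): 5

5


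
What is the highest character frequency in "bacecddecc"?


Input: bacecddecc
Character counts:
  'a': 1
  'b': 1
  'c': 4
  'd': 2
  'e': 2
Maximum frequency: 4

4


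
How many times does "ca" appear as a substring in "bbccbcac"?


Searching for "ca" in "bbccbcac"
Scanning each position:
  Position 0: "bb" => no
  Position 1: "bc" => no
  Position 2: "cc" => no
  Position 3: "cb" => no
  Position 4: "bc" => no
  Position 5: "ca" => MATCH
  Position 6: "ac" => no
Total occurrences: 1

1


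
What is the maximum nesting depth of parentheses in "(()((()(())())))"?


Input: "(()((()(())())))"
Tracking depth:
  Position 0 '(': depth becomes 1
  Position 1 '(': depth becomes 2
  Position 2 ')': depth becomes 1
  Position 3 '(': depth becomes 2
  Position 4 '(': depth becomes 3
  Position 5 '(': depth becomes 4
  Position 6 ')': depth becomes 3
  Position 7 '(': depth becomes 4
  Position 8 '(': depth becomes 5
  Position 9 ')': depth becomes 4
  Position 10 ')': depth becomes 3
  Position 11 '(': depth becomes 4
  Position 12 ')': depth becomes 3
  Position 13 ')': depth becomes 2
  Position 14 ')': depth becomes 1
  Position 15 ')': depth becomes 0
Maximum depth reached: 5

5


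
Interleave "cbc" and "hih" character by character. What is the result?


Interleaving "cbc" and "hih":
  Position 0: 'c' from first, 'h' from second => "ch"
  Position 1: 'b' from first, 'i' from second => "bi"
  Position 2: 'c' from first, 'h' from second => "ch"
Result: chbich

chbich


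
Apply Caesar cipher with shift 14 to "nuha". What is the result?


Caesar cipher: shift "nuha" by 14
  'n' (pos 13) + 14 = pos 1 = 'b'
  'u' (pos 20) + 14 = pos 8 = 'i'
  'h' (pos 7) + 14 = pos 21 = 'v'
  'a' (pos 0) + 14 = pos 14 = 'o'
Result: bivo

bivo


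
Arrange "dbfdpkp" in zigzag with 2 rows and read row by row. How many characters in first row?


Zigzag "dbfdpkp" into 2 rows:
Placing characters:
  'd' => row 0
  'b' => row 1
  'f' => row 0
  'd' => row 1
  'p' => row 0
  'k' => row 1
  'p' => row 0
Rows:
  Row 0: "dfpp"
  Row 1: "bdk"
First row length: 4

4


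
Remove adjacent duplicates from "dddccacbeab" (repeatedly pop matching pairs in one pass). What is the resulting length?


Input: dddccacbeab
Stack-based adjacent duplicate removal:
  Read 'd': push. Stack: d
  Read 'd': matches stack top 'd' => pop. Stack: (empty)
  Read 'd': push. Stack: d
  Read 'c': push. Stack: dc
  Read 'c': matches stack top 'c' => pop. Stack: d
  Read 'a': push. Stack: da
  Read 'c': push. Stack: dac
  Read 'b': push. Stack: dacb
  Read 'e': push. Stack: dacbe
  Read 'a': push. Stack: dacbea
  Read 'b': push. Stack: dacbeab
Final stack: "dacbeab" (length 7)

7


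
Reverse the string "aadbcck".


Input: aadbcck
Reading characters right to left:
  Position 6: 'k'
  Position 5: 'c'
  Position 4: 'c'
  Position 3: 'b'
  Position 2: 'd'
  Position 1: 'a'
  Position 0: 'a'
Reversed: kccbdaa

kccbdaa


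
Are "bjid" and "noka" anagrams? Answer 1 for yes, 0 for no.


Strings: "bjid", "noka"
Sorted first:  bdij
Sorted second: akno
Differ at position 0: 'b' vs 'a' => not anagrams

0


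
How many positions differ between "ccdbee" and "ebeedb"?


Comparing "ccdbee" and "ebeedb" position by position:
  Position 0: 'c' vs 'e' => DIFFER
  Position 1: 'c' vs 'b' => DIFFER
  Position 2: 'd' vs 'e' => DIFFER
  Position 3: 'b' vs 'e' => DIFFER
  Position 4: 'e' vs 'd' => DIFFER
  Position 5: 'e' vs 'b' => DIFFER
Positions that differ: 6

6


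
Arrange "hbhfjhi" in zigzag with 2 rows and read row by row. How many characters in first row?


Zigzag "hbhfjhi" into 2 rows:
Placing characters:
  'h' => row 0
  'b' => row 1
  'h' => row 0
  'f' => row 1
  'j' => row 0
  'h' => row 1
  'i' => row 0
Rows:
  Row 0: "hhji"
  Row 1: "bfh"
First row length: 4

4


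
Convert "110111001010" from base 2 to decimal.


Input: "110111001010" in base 2
Positional expansion:
  Digit '1' (value 1) x 2^11 = 2048
  Digit '1' (value 1) x 2^10 = 1024
  Digit '0' (value 0) x 2^9 = 0
  Digit '1' (value 1) x 2^8 = 256
  Digit '1' (value 1) x 2^7 = 128
  Digit '1' (value 1) x 2^6 = 64
  Digit '0' (value 0) x 2^5 = 0
  Digit '0' (value 0) x 2^4 = 0
  Digit '1' (value 1) x 2^3 = 8
  Digit '0' (value 0) x 2^2 = 0
  Digit '1' (value 1) x 2^1 = 2
  Digit '0' (value 0) x 2^0 = 0
Sum = 3530

3530


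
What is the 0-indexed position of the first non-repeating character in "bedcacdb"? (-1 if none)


Input: bedcacdb
Character frequencies:
  'a': 1
  'b': 2
  'c': 2
  'd': 2
  'e': 1
Scanning left to right for freq == 1:
  Position 0 ('b'): freq=2, skip
  Position 1 ('e'): unique! => answer = 1

1


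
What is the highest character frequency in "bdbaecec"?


Input: bdbaecec
Character counts:
  'a': 1
  'b': 2
  'c': 2
  'd': 1
  'e': 2
Maximum frequency: 2

2


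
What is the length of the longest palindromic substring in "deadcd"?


Input: "deadcd"
Checking substrings for palindromes:
  [3:6] "dcd" (len 3) => palindrome
Longest palindromic substring: "dcd" with length 3

3


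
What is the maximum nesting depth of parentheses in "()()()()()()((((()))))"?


Input: "()()()()()()((((()))))"
Tracking depth:
  Position 0 '(': depth becomes 1
  Position 1 ')': depth becomes 0
  Position 2 '(': depth becomes 1
  Position 3 ')': depth becomes 0
  Position 4 '(': depth becomes 1
  Position 5 ')': depth becomes 0
  Position 6 '(': depth becomes 1
  Position 7 ')': depth becomes 0
  Position 8 '(': depth becomes 1
  Position 9 ')': depth becomes 0
  Position 10 '(': depth becomes 1
  Position 11 ')': depth becomes 0
  Position 12 '(': depth becomes 1
  Position 13 '(': depth becomes 2
  Position 14 '(': depth becomes 3
  Position 15 '(': depth becomes 4
  Position 16 '(': depth becomes 5
  Position 17 ')': depth becomes 4
  Position 18 ')': depth becomes 3
  Position 19 ')': depth becomes 2
  Position 20 ')': depth becomes 1
  Position 21 ')': depth becomes 0
Maximum depth reached: 5

5


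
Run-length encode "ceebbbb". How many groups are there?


Input: ceebbbb
Scanning for consecutive runs:
  Group 1: 'c' x 1 (positions 0-0)
  Group 2: 'e' x 2 (positions 1-2)
  Group 3: 'b' x 4 (positions 3-6)
Total groups: 3

3


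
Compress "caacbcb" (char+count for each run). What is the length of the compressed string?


Input: caacbcb
Runs:
  'c' x 1 => "c1"
  'a' x 2 => "a2"
  'c' x 1 => "c1"
  'b' x 1 => "b1"
  'c' x 1 => "c1"
  'b' x 1 => "b1"
Compressed: "c1a2c1b1c1b1"
Compressed length: 12

12


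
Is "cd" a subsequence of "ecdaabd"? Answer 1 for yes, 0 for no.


Check if "cd" is a subsequence of "ecdaabd"
Greedy scan:
  Position 0 ('e'): no match needed
  Position 1 ('c'): matches sub[0] = 'c'
  Position 2 ('d'): matches sub[1] = 'd'
  Position 3 ('a'): no match needed
  Position 4 ('a'): no match needed
  Position 5 ('b'): no match needed
  Position 6 ('d'): no match needed
All 2 characters matched => is a subsequence

1


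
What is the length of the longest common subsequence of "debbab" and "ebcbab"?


LCS of "debbab" and "ebcbab"
DP table:
           e    b    c    b    a    b
      0    0    0    0    0    0    0
  d   0    0    0    0    0    0    0
  e   0    1    1    1    1    1    1
  b   0    1    2    2    2    2    2
  b   0    1    2    2    3    3    3
  a   0    1    2    2    3    4    4
  b   0    1    2    2    3    4    5
LCS length = dp[6][6] = 5

5


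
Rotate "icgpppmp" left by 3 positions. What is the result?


Input: "icgpppmp", rotate left by 3
First 3 characters: "icg"
Remaining characters: "pppmp"
Concatenate remaining + first: "pppmp" + "icg" = "pppmpicg"

pppmpicg


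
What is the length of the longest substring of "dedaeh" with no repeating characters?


Input: "dedaeh"
Sliding window (track last position of each char):
  Position 0 ('d'): window [0,0] length 1 -- new best
  Position 1 ('e'): window [0,1] length 2 -- new best
  Position 2 ('d'): repeat (last at 0), move window start to 1
  Position 2 ('d'): window [1,2] length 2
  Position 3 ('a'): window [1,3] length 3 -- new best
  Position 4 ('e'): repeat (last at 1), move window start to 2
  Position 4 ('e'): window [2,4] length 3
  Position 5 ('h'): window [2,5] length 4 -- new best
Longest substring with no repeats: "daeh" with length 4

4


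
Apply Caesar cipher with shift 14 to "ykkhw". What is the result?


Caesar cipher: shift "ykkhw" by 14
  'y' (pos 24) + 14 = pos 12 = 'm'
  'k' (pos 10) + 14 = pos 24 = 'y'
  'k' (pos 10) + 14 = pos 24 = 'y'
  'h' (pos 7) + 14 = pos 21 = 'v'
  'w' (pos 22) + 14 = pos 10 = 'k'
Result: myyvk

myyvk


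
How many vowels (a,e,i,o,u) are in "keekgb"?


Input: keekgb
Checking each character:
  'k' at position 0: consonant
  'e' at position 1: vowel (running total: 1)
  'e' at position 2: vowel (running total: 2)
  'k' at position 3: consonant
  'g' at position 4: consonant
  'b' at position 5: consonant
Total vowels: 2

2


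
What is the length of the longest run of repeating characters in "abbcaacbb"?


Input: "abbcaacbb"
Scanning for longest run:
  Position 1 ('b'): new char, reset run to 1
  Position 2 ('b'): continues run of 'b', length=2
  Position 3 ('c'): new char, reset run to 1
  Position 4 ('a'): new char, reset run to 1
  Position 5 ('a'): continues run of 'a', length=2
  Position 6 ('c'): new char, reset run to 1
  Position 7 ('b'): new char, reset run to 1
  Position 8 ('b'): continues run of 'b', length=2
Longest run: 'b' with length 2

2


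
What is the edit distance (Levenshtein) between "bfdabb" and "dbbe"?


Computing edit distance: "bfdabb" -> "dbbe"
DP table:
           d    b    b    e
      0    1    2    3    4
  b   1    1    1    2    3
  f   2    2    2    2    3
  d   3    2    3    3    3
  a   4    3    3    4    4
  b   5    4    3    3    4
  b   6    5    4    3    4
Edit distance = dp[6][4] = 4

4


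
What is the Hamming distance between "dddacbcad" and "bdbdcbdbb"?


Comparing "dddacbcad" and "bdbdcbdbb" position by position:
  Position 0: 'd' vs 'b' => differ
  Position 1: 'd' vs 'd' => same
  Position 2: 'd' vs 'b' => differ
  Position 3: 'a' vs 'd' => differ
  Position 4: 'c' vs 'c' => same
  Position 5: 'b' vs 'b' => same
  Position 6: 'c' vs 'd' => differ
  Position 7: 'a' vs 'b' => differ
  Position 8: 'd' vs 'b' => differ
Total differences (Hamming distance): 6

6


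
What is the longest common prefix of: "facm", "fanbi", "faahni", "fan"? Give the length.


Words: facm, fanbi, faahni, fan
  Position 0: all 'f' => match
  Position 1: all 'a' => match
  Position 2: ('c', 'n', 'a', 'n') => mismatch, stop
LCP = "fa" (length 2)

2


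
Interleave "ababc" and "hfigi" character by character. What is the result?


Interleaving "ababc" and "hfigi":
  Position 0: 'a' from first, 'h' from second => "ah"
  Position 1: 'b' from first, 'f' from second => "bf"
  Position 2: 'a' from first, 'i' from second => "ai"
  Position 3: 'b' from first, 'g' from second => "bg"
  Position 4: 'c' from first, 'i' from second => "ci"
Result: ahbfaibgci

ahbfaibgci


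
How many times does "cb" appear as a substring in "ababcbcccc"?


Searching for "cb" in "ababcbcccc"
Scanning each position:
  Position 0: "ab" => no
  Position 1: "ba" => no
  Position 2: "ab" => no
  Position 3: "bc" => no
  Position 4: "cb" => MATCH
  Position 5: "bc" => no
  Position 6: "cc" => no
  Position 7: "cc" => no
  Position 8: "cc" => no
Total occurrences: 1

1


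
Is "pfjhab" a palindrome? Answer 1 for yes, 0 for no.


Input: pfjhab
Reversed: bahjfp
  Compare pos 0 ('p') with pos 5 ('b'): MISMATCH
  Compare pos 1 ('f') with pos 4 ('a'): MISMATCH
  Compare pos 2 ('j') with pos 3 ('h'): MISMATCH
Result: not a palindrome

0


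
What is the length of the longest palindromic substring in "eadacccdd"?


Input: "eadacccdd"
Checking substrings for palindromes:
  [1:4] "ada" (len 3) => palindrome
  [4:7] "ccc" (len 3) => palindrome
  [4:6] "cc" (len 2) => palindrome
  [5:7] "cc" (len 2) => palindrome
  [7:9] "dd" (len 2) => palindrome
Longest palindromic substring: "ada" with length 3

3


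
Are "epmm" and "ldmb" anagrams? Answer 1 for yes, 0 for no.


Strings: "epmm", "ldmb"
Sorted first:  emmp
Sorted second: bdlm
Differ at position 0: 'e' vs 'b' => not anagrams

0


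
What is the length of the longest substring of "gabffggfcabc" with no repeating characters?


Input: "gabffggfcabc"
Sliding window (track last position of each char):
  Position 0 ('g'): window [0,0] length 1 -- new best
  Position 1 ('a'): window [0,1] length 2 -- new best
  Position 2 ('b'): window [0,2] length 3 -- new best
  Position 3 ('f'): window [0,3] length 4 -- new best
  Position 4 ('f'): repeat (last at 3), move window start to 4
  Position 4 ('f'): window [4,4] length 1
  Position 5 ('g'): window [4,5] length 2
  Position 6 ('g'): repeat (last at 5), move window start to 6
  Position 6 ('g'): window [6,6] length 1
  Position 7 ('f'): window [6,7] length 2
  Position 8 ('c'): window [6,8] length 3
  Position 9 ('a'): window [6,9] length 4
  Position 10 ('b'): window [6,10] length 5 -- new best
  Position 11 ('c'): repeat (last at 8), move window start to 9
  Position 11 ('c'): window [9,11] length 3
Longest substring with no repeats: "gfcab" with length 5

5


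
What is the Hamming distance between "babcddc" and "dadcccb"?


Comparing "babcddc" and "dadcccb" position by position:
  Position 0: 'b' vs 'd' => differ
  Position 1: 'a' vs 'a' => same
  Position 2: 'b' vs 'd' => differ
  Position 3: 'c' vs 'c' => same
  Position 4: 'd' vs 'c' => differ
  Position 5: 'd' vs 'c' => differ
  Position 6: 'c' vs 'b' => differ
Total differences (Hamming distance): 5

5


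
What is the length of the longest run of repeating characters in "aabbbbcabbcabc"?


Input: "aabbbbcabbcabc"
Scanning for longest run:
  Position 1 ('a'): continues run of 'a', length=2
  Position 2 ('b'): new char, reset run to 1
  Position 3 ('b'): continues run of 'b', length=2
  Position 4 ('b'): continues run of 'b', length=3
  Position 5 ('b'): continues run of 'b', length=4
  Position 6 ('c'): new char, reset run to 1
  Position 7 ('a'): new char, reset run to 1
  Position 8 ('b'): new char, reset run to 1
  Position 9 ('b'): continues run of 'b', length=2
  Position 10 ('c'): new char, reset run to 1
  Position 11 ('a'): new char, reset run to 1
  Position 12 ('b'): new char, reset run to 1
  Position 13 ('c'): new char, reset run to 1
Longest run: 'b' with length 4

4


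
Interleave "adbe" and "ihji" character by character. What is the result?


Interleaving "adbe" and "ihji":
  Position 0: 'a' from first, 'i' from second => "ai"
  Position 1: 'd' from first, 'h' from second => "dh"
  Position 2: 'b' from first, 'j' from second => "bj"
  Position 3: 'e' from first, 'i' from second => "ei"
Result: aidhbjei

aidhbjei


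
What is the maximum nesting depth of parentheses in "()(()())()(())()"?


Input: "()(()())()(())()"
Tracking depth:
  Position 0 '(': depth becomes 1
  Position 1 ')': depth becomes 0
  Position 2 '(': depth becomes 1
  Position 3 '(': depth becomes 2
  Position 4 ')': depth becomes 1
  Position 5 '(': depth becomes 2
  Position 6 ')': depth becomes 1
  Position 7 ')': depth becomes 0
  Position 8 '(': depth becomes 1
  Position 9 ')': depth becomes 0
  Position 10 '(': depth becomes 1
  Position 11 '(': depth becomes 2
  Position 12 ')': depth becomes 1
  Position 13 ')': depth becomes 0
  Position 14 '(': depth becomes 1
  Position 15 ')': depth becomes 0
Maximum depth reached: 2

2


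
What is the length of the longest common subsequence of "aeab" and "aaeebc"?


LCS of "aeab" and "aaeebc"
DP table:
           a    a    e    e    b    c
      0    0    0    0    0    0    0
  a   0    1    1    1    1    1    1
  e   0    1    1    2    2    2    2
  a   0    1    2    2    2    2    2
  b   0    1    2    2    2    3    3
LCS length = dp[4][6] = 3

3


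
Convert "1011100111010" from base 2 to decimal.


Input: "1011100111010" in base 2
Positional expansion:
  Digit '1' (value 1) x 2^12 = 4096
  Digit '0' (value 0) x 2^11 = 0
  Digit '1' (value 1) x 2^10 = 1024
  Digit '1' (value 1) x 2^9 = 512
  Digit '1' (value 1) x 2^8 = 256
  Digit '0' (value 0) x 2^7 = 0
  Digit '0' (value 0) x 2^6 = 0
  Digit '1' (value 1) x 2^5 = 32
  Digit '1' (value 1) x 2^4 = 16
  Digit '1' (value 1) x 2^3 = 8
  Digit '0' (value 0) x 2^2 = 0
  Digit '1' (value 1) x 2^1 = 2
  Digit '0' (value 0) x 2^0 = 0
Sum = 5946

5946


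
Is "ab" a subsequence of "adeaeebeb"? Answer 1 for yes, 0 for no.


Check if "ab" is a subsequence of "adeaeebeb"
Greedy scan:
  Position 0 ('a'): matches sub[0] = 'a'
  Position 1 ('d'): no match needed
  Position 2 ('e'): no match needed
  Position 3 ('a'): no match needed
  Position 4 ('e'): no match needed
  Position 5 ('e'): no match needed
  Position 6 ('b'): matches sub[1] = 'b'
  Position 7 ('e'): no match needed
  Position 8 ('b'): no match needed
All 2 characters matched => is a subsequence

1


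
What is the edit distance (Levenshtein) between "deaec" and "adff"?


Computing edit distance: "deaec" -> "adff"
DP table:
           a    d    f    f
      0    1    2    3    4
  d   1    1    1    2    3
  e   2    2    2    2    3
  a   3    2    3    3    3
  e   4    3    3    4    4
  c   5    4    4    4    5
Edit distance = dp[5][4] = 5

5


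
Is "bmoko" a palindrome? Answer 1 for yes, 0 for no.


Input: bmoko
Reversed: okomb
  Compare pos 0 ('b') with pos 4 ('o'): MISMATCH
  Compare pos 1 ('m') with pos 3 ('k'): MISMATCH
Result: not a palindrome

0


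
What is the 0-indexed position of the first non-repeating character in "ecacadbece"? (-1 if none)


Input: ecacadbece
Character frequencies:
  'a': 2
  'b': 1
  'c': 3
  'd': 1
  'e': 3
Scanning left to right for freq == 1:
  Position 0 ('e'): freq=3, skip
  Position 1 ('c'): freq=3, skip
  Position 2 ('a'): freq=2, skip
  Position 3 ('c'): freq=3, skip
  Position 4 ('a'): freq=2, skip
  Position 5 ('d'): unique! => answer = 5

5


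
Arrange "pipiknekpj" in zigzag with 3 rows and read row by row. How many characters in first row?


Zigzag "pipiknekpj" into 3 rows:
Placing characters:
  'p' => row 0
  'i' => row 1
  'p' => row 2
  'i' => row 1
  'k' => row 0
  'n' => row 1
  'e' => row 2
  'k' => row 1
  'p' => row 0
  'j' => row 1
Rows:
  Row 0: "pkp"
  Row 1: "iinkj"
  Row 2: "pe"
First row length: 3

3


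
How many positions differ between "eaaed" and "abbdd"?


Comparing "eaaed" and "abbdd" position by position:
  Position 0: 'e' vs 'a' => DIFFER
  Position 1: 'a' vs 'b' => DIFFER
  Position 2: 'a' vs 'b' => DIFFER
  Position 3: 'e' vs 'd' => DIFFER
  Position 4: 'd' vs 'd' => same
Positions that differ: 4

4


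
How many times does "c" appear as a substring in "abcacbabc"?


Searching for "c" in "abcacbabc"
Scanning each position:
  Position 0: "a" => no
  Position 1: "b" => no
  Position 2: "c" => MATCH
  Position 3: "a" => no
  Position 4: "c" => MATCH
  Position 5: "b" => no
  Position 6: "a" => no
  Position 7: "b" => no
  Position 8: "c" => MATCH
Total occurrences: 3

3


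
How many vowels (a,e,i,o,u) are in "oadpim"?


Input: oadpim
Checking each character:
  'o' at position 0: vowel (running total: 1)
  'a' at position 1: vowel (running total: 2)
  'd' at position 2: consonant
  'p' at position 3: consonant
  'i' at position 4: vowel (running total: 3)
  'm' at position 5: consonant
Total vowels: 3

3


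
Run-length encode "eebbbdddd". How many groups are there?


Input: eebbbdddd
Scanning for consecutive runs:
  Group 1: 'e' x 2 (positions 0-1)
  Group 2: 'b' x 3 (positions 2-4)
  Group 3: 'd' x 4 (positions 5-8)
Total groups: 3

3


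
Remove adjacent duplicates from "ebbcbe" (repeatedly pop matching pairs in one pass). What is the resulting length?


Input: ebbcbe
Stack-based adjacent duplicate removal:
  Read 'e': push. Stack: e
  Read 'b': push. Stack: eb
  Read 'b': matches stack top 'b' => pop. Stack: e
  Read 'c': push. Stack: ec
  Read 'b': push. Stack: ecb
  Read 'e': push. Stack: ecbe
Final stack: "ecbe" (length 4)

4


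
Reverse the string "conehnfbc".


Input: conehnfbc
Reading characters right to left:
  Position 8: 'c'
  Position 7: 'b'
  Position 6: 'f'
  Position 5: 'n'
  Position 4: 'h'
  Position 3: 'e'
  Position 2: 'n'
  Position 1: 'o'
  Position 0: 'c'
Reversed: cbfnhenoc

cbfnhenoc


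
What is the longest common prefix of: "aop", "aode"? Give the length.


Words: aop, aode
  Position 0: all 'a' => match
  Position 1: all 'o' => match
  Position 2: ('p', 'd') => mismatch, stop
LCP = "ao" (length 2)

2


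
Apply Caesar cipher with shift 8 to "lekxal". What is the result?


Caesar cipher: shift "lekxal" by 8
  'l' (pos 11) + 8 = pos 19 = 't'
  'e' (pos 4) + 8 = pos 12 = 'm'
  'k' (pos 10) + 8 = pos 18 = 's'
  'x' (pos 23) + 8 = pos 5 = 'f'
  'a' (pos 0) + 8 = pos 8 = 'i'
  'l' (pos 11) + 8 = pos 19 = 't'
Result: tmsfit

tmsfit


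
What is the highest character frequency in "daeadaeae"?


Input: daeadaeae
Character counts:
  'a': 4
  'd': 2
  'e': 3
Maximum frequency: 4

4


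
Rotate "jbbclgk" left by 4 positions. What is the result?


Input: "jbbclgk", rotate left by 4
First 4 characters: "jbbc"
Remaining characters: "lgk"
Concatenate remaining + first: "lgk" + "jbbc" = "lgkjbbc"

lgkjbbc


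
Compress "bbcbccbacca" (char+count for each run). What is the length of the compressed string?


Input: bbcbccbacca
Runs:
  'b' x 2 => "b2"
  'c' x 1 => "c1"
  'b' x 1 => "b1"
  'c' x 2 => "c2"
  'b' x 1 => "b1"
  'a' x 1 => "a1"
  'c' x 2 => "c2"
  'a' x 1 => "a1"
Compressed: "b2c1b1c2b1a1c2a1"
Compressed length: 16

16


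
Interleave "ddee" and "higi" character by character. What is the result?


Interleaving "ddee" and "higi":
  Position 0: 'd' from first, 'h' from second => "dh"
  Position 1: 'd' from first, 'i' from second => "di"
  Position 2: 'e' from first, 'g' from second => "eg"
  Position 3: 'e' from first, 'i' from second => "ei"
Result: dhdiegei

dhdiegei


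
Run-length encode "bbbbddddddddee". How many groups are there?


Input: bbbbddddddddee
Scanning for consecutive runs:
  Group 1: 'b' x 4 (positions 0-3)
  Group 2: 'd' x 8 (positions 4-11)
  Group 3: 'e' x 2 (positions 12-13)
Total groups: 3

3


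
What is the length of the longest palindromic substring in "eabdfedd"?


Input: "eabdfedd"
Checking substrings for palindromes:
  [6:8] "dd" (len 2) => palindrome
Longest palindromic substring: "dd" with length 2

2


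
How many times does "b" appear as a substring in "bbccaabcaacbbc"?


Searching for "b" in "bbccaabcaacbbc"
Scanning each position:
  Position 0: "b" => MATCH
  Position 1: "b" => MATCH
  Position 2: "c" => no
  Position 3: "c" => no
  Position 4: "a" => no
  Position 5: "a" => no
  Position 6: "b" => MATCH
  Position 7: "c" => no
  Position 8: "a" => no
  Position 9: "a" => no
  Position 10: "c" => no
  Position 11: "b" => MATCH
  Position 12: "b" => MATCH
  Position 13: "c" => no
Total occurrences: 5

5
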